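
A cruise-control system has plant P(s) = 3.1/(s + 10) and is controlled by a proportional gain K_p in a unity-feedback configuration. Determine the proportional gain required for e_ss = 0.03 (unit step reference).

K_p = 104

For a type-0 loop with proportional control, e_ss = 1/(1 + K_p·P(0)).
P(0) = 0.31. Require 1/(1 + K_p·0.31) = 0.03, so 1 + 0.31·K_p = 33.33.
K_p = (33.33 − 1)/0.31 = 104.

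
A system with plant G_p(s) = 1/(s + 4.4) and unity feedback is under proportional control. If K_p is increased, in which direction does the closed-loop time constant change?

decrease

The closed-loop bandwidth 4.4+K_p·1 grows with K_p, so τ shrinks.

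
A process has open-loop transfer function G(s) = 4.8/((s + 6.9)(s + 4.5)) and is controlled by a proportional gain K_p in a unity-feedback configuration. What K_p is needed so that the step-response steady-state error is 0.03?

K_p = 209

Steady-state error for a unit step on this type-0 loop is 1/(1 + K_p·G(0)).
G(0) = 0.1546. Require 1/(1 + K_p·0.1546) = 0.03, so 1 + 0.1546·K_p = 33.33.
K_p = (33.33 − 1)/0.1546 = 209.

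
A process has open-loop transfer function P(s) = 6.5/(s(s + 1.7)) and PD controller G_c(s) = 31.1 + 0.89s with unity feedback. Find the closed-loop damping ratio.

Forward path: (31.1 + 0.89s)·6.5/(s(s+1.7)). The closed-loop characteristic equation is s² + (1.7 + 6.5·0.89)s + 6.5·31.1 = 0.
That is s² + 7.485s + 202.2 = 0, so ω_n = 14.22 rad/s and ζ = 7.485/(2·14.22) = 0.2632.

ζ = 0.263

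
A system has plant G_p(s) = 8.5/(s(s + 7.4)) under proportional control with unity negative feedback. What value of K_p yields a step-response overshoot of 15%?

K_p = 6.03

From %OS = 100·exp(−πζ/√(1−ζ²)) = 15%, ζ = −ln(0.15)/√(π²+ln²(0.15)) = 0.5169.
Characteristic equation s² + 7.4s + 8.5K_p = 0 gives ζ = 7.4/(2√(8.5K_p)).
Setting ζ = 0.5169: √(8.5K_p) = 7.4/(2·0.5169) = 7.158, so K_p = 51.23/8.5 = 6.03.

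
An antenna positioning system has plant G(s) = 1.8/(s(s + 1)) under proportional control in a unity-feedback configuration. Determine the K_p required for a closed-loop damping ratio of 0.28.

Closed-loop characteristic equation: s² + 1s + K_p·1.8 = 0.
So ω_n = √(1.8K_p) and 2ζω_n = 1, giving ζ = 1/(2√(1.8K_p)).
Setting ζ = 0.28: √(1.8K_p) = 1/(2·0.28) = 1.786, so K_p = 3.189/1.8 = 1.77.

K_p = 1.77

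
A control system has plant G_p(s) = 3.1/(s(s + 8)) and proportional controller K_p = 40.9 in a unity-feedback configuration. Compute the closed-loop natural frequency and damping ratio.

ω_n = 11.3 rad/s, ζ = 0.355

With unity feedback the closed-loop characteristic equation is s² + 8s + 40.9·3.1 = s² + 8s + 126.8 = 0.
Matching s² + 2ζω_n s + ω_n²: ω_n = √126.8 = 11.26 rad/s and 2ζω_n = 8, so ζ = 8/(2·11.26) = 0.355.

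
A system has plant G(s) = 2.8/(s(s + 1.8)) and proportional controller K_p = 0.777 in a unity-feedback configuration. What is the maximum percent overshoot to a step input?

The closed-loop denominator s² + 1.8s + 2.176 gives ω_n = √2.176 = 1.475 and ζ = 1.8/(2ω_n) = 0.6102.
%OS = 100·exp(−πζ/√(1−ζ²)) = 100·exp(−π·0.6102/√0.6277) = 8.9%.

8.9%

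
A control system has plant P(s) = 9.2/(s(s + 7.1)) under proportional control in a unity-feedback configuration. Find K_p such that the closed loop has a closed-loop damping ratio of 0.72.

K_p = 2.64

Closed-loop characteristic equation: s² + 7.1s + K_p·9.2 = 0.
So ω_n = √(9.2K_p) and 2ζω_n = 7.1, giving ζ = 7.1/(2√(9.2K_p)).
Setting ζ = 0.72: √(9.2K_p) = 7.1/(2·0.72) = 4.931, so K_p = 24.31/9.2 = 2.64.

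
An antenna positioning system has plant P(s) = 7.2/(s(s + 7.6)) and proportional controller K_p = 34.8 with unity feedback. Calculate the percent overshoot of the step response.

From 1 + K_pP(s) = 0: s² + 7.6s + 250.6 = 0 ⇒ ω_n = 15.83, ζ = 0.2401.
%OS = 100·exp(−πζ/√(1−ζ²)) = 100·exp(−π·0.2401/√0.9424) = 46%.

46%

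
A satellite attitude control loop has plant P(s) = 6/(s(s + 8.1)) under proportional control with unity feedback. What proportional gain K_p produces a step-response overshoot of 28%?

K_p = 19.4

From %OS = 100·exp(−πζ/√(1−ζ²)) = 28%, ζ = −ln(0.28)/√(π²+ln²(0.28)) = 0.3755.
Characteristic equation s² + 8.1s + 6K_p = 0 gives ζ = 8.1/(2√(6K_p)).
Setting ζ = 0.3755: √(6K_p) = 8.1/(2·0.3755) = 10.78, so K_p = 116.3/6 = 19.4.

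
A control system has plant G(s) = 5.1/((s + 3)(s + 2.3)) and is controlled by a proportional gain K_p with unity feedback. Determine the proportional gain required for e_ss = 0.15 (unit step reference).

The loop is type 0, so e_ss(step) = 1/(1 + K_pos) with K_pos = K_p·G(0).
G(0) = 0.7391. Require 1/(1 + K_p·0.7391) = 0.15, so 1 + 0.7391·K_p = 6.667.
K_p = (6.667 − 1)/0.7391 = 7.67.

K_p = 7.67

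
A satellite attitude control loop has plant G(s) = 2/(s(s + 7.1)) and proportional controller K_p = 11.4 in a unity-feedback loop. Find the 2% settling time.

Closed-loop characteristic equation: s² + 7.1s + 22.8 = 0, so ω_n = 4.775 rad/s and ζ = 7.1/(2·4.775) = 0.7435.
2% settling time T_s ≈ 4/(ζω_n) = 4/3.55 = 1.13 s.

T_s ≈ 1.13 s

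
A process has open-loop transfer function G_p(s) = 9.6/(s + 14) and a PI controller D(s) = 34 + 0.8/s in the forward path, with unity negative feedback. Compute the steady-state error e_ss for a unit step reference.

0

The open loop D(s)G_p(s) has a pole at the origin (type 1), so the static position error constant is infinite and e_ss = 1/(1+∞) = 0.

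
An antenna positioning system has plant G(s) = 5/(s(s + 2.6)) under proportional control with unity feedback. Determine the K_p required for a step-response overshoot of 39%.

K_p = 4.1

From %OS = 100·exp(−πζ/√(1−ζ²)) = 39%, ζ = −ln(0.39)/√(π²+ln²(0.39)) = 0.2871.
Characteristic equation s² + 2.6s + 5K_p = 0 gives ζ = 2.6/(2√(5K_p)).
Setting ζ = 0.2871: √(5K_p) = 2.6/(2·0.2871) = 4.528, so K_p = 20.5/5 = 4.1.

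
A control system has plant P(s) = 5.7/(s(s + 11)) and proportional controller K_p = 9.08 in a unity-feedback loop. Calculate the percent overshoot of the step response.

2.41%

Closed-loop characteristic equation: s² + 11s + 51.76 = 0, so ω_n = 7.194 rad/s and ζ = 11/(2·7.194) = 0.7645.
%OS = 100·exp(−πζ/√(1−ζ²)) = 100·exp(−π·0.7645/√0.4155) = 2.41%.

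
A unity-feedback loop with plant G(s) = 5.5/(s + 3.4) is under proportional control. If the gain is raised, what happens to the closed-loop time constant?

Closed-loop pole is at s = −(3.4+K_p·5.5); larger K_p moves it further left, so τ = 1/(3.4+K_p·5.5) decreases.

decrease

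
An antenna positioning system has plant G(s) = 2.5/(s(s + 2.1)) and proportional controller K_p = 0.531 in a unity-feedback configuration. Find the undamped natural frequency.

ω_n = 1.15 rad/s

1 + K_p·G(s) = 0 gives s² + 2.1s + 1.328 = 0.
So ω_n² = 1.328 ⇒ ω_n = 1.152 rad/s, and ζ = 2.1/(2ω_n) = 0.911.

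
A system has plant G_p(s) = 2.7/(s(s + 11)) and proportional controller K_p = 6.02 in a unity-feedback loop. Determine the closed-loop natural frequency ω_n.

With unity feedback the closed-loop characteristic equation is s² + 11s + 6.02·2.7 = s² + 11s + 16.25 = 0.
So ω_n² = 16.25 ⇒ ω_n = 4.032 rad/s, and ζ = 11/(2ω_n) = 1.36.

ω_n = 4.03 rad/s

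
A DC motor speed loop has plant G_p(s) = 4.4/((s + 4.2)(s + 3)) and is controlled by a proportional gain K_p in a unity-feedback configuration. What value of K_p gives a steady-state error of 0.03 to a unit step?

K_p = 92.6

The loop is type 0, so e_ss(step) = 1/(1 + K_pos) with K_pos = K_p·G_p(0).
G_p(0) = 0.3492. Require 1/(1 + K_p·0.3492) = 0.03, so 1 + 0.3492·K_p = 33.33.
K_p = (33.33 − 1)/0.3492 = 92.6.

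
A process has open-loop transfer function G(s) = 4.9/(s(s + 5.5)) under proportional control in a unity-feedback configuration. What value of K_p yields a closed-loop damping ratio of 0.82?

Closed-loop characteristic equation: s² + 5.5s + K_p·4.9 = 0.
So ω_n = √(4.9K_p) and 2ζω_n = 5.5, giving ζ = 5.5/(2√(4.9K_p)).
Setting ζ = 0.82: √(4.9K_p) = 5.5/(2·0.82) = 3.354, so K_p = 11.25/4.9 = 2.3.

K_p = 2.3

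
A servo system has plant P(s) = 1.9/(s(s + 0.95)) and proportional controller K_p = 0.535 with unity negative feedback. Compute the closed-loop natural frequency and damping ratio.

ω_n = 1.01 rad/s, ζ = 0.471

The closed-loop denominator is s(s+0.95) + 0.535·1.9 = s² + 0.95s + 1.016.
Matching s² + 2ζω_n s + ω_n²: ω_n = √1.016 = 1.008 rad/s and 2ζω_n = 0.95, so ζ = 0.95/(2·1.008) = 0.471.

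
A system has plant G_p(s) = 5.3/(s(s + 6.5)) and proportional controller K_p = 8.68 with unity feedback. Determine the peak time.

T_p = 0.528 s

The closed-loop denominator s² + 6.5s + 46 gives ω_n = √46 = 6.783 and ζ = 6.5/(2ω_n) = 0.4792.
Damped frequency ω_d = ω_n√(1−ζ²) = 5.953 rad/s, so peak time T_p = π/ω_d = 0.528 s.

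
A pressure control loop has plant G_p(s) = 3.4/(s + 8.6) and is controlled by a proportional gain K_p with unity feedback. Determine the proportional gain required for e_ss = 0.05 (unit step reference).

K_p = 48.1

For a type-0 loop with proportional control, e_ss = 1/(1 + K_p·G_p(0)).
G_p(0) = 0.3953. Require 1/(1 + K_p·0.3953) = 0.05, so 1 + 0.3953·K_p = 20.
K_p = (20 − 1)/0.3953 = 48.1.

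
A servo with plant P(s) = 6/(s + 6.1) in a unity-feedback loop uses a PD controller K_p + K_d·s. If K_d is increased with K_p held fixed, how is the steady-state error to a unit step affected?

K_d affects only the transient (the s-coefficient); the DC loop gain, and hence e_ss, depends only on K_p.

unchanged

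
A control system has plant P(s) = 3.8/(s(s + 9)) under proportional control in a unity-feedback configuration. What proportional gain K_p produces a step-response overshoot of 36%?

From %OS = 100·exp(−πζ/√(1−ζ²)) = 36%, ζ = −ln(0.36)/√(π²+ln²(0.36)) = 0.3093.
Characteristic equation s² + 9s + 3.8K_p = 0 gives ζ = 9/(2√(3.8K_p)).
Setting ζ = 0.3093: √(3.8K_p) = 9/(2·0.3093) = 14.55, so K_p = 211.7/3.8 = 55.7.

K_p = 55.7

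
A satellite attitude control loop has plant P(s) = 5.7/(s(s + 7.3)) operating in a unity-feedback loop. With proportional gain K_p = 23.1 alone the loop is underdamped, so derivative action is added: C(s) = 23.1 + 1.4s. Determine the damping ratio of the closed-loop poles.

Forward path: (23.1 + 1.4s)·5.7/(s(s+7.3)). The closed-loop characteristic equation is s² + (7.3 + 5.7·1.4)s + 5.7·23.1 = 0.
That is s² + 15.28s + 131.7 = 0, so ω_n = 11.47 rad/s and ζ = 15.28/(2·11.47) = 0.6658.

ζ = 0.666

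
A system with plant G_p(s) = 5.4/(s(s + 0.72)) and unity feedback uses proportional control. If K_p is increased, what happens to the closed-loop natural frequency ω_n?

ω_n = √(5.4·K_p), which grows with K_p.

increase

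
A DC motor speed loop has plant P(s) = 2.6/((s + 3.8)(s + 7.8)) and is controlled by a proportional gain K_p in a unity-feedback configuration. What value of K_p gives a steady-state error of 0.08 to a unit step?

Steady-state error for a unit step on this type-0 loop is 1/(1 + K_p·P(0)).
P(0) = 0.08772. Require 1/(1 + K_p·0.08772) = 0.08, so 1 + 0.08772·K_p = 12.5.
K_p = (12.5 − 1)/0.08772 = 131.

K_p = 131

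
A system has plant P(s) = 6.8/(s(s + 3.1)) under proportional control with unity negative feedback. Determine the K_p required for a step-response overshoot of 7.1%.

From %OS = 100·exp(−πζ/√(1−ζ²)) = 7.1%, ζ = −ln(0.071)/√(π²+ln²(0.071)) = 0.6441.
Characteristic equation s² + 3.1s + 6.8K_p = 0 gives ζ = 3.1/(2√(6.8K_p)).
Setting ζ = 0.6441: √(6.8K_p) = 3.1/(2·0.6441) = 2.407, so K_p = 5.792/6.8 = 0.852.

K_p = 0.852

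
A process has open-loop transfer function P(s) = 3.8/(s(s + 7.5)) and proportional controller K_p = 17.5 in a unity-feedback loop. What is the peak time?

T_p = 0.434 s

The closed-loop denominator s² + 7.5s + 66.5 gives ω_n = √66.5 = 8.155 and ζ = 7.5/(2ω_n) = 0.4599.
Damped frequency ω_d = ω_n√(1−ζ²) = 7.241 rad/s, so peak time T_p = π/ω_d = 0.434 s.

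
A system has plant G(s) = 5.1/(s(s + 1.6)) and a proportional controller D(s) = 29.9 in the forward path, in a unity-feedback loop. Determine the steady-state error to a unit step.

0

The open loop D(s)G(s) has a pole at the origin (type 1), so the static position error constant is infinite and e_ss = 1/(1+∞) = 0.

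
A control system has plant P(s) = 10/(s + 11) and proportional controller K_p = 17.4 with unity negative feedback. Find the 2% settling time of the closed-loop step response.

T_s ≈ 0.0216 s

Closed-loop transfer function: T(s) = K_p·P(s)/(1 + K_p·P(s)) = 174/(s + 11 + 174) = 174/(s + 185).
Time constant τ = 1/185 = 0.005405 s, so the 2% settling time is about 4τ = 0.0216 s.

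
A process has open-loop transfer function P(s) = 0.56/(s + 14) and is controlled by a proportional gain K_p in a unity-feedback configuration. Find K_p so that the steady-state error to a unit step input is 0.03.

K_p = 808

The loop is type 0, so e_ss(step) = 1/(1 + K_pos) with K_pos = K_p·P(0).
P(0) = 0.04. Require 1/(1 + K_p·0.04) = 0.03, so 1 + 0.04·K_p = 33.33.
K_p = (33.33 − 1)/0.04 = 808.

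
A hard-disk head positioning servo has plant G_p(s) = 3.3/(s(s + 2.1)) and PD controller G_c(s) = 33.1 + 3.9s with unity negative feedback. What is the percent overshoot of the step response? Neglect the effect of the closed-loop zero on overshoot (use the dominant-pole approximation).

Forward path: (33.1 + 3.9s)·3.3/(s(s+2.1)). The closed-loop characteristic equation is s² + (2.1 + 3.3·3.9)s + 3.3·33.1 = 0.
That is s² + 14.97s + 109.2 = 0, so ω_n = 10.45 rad/s and ζ = 14.97/(2·10.45) = 0.7162.
%OS = 100·exp(−πζ/√(1−ζ²)) = 3.98%.

3.98%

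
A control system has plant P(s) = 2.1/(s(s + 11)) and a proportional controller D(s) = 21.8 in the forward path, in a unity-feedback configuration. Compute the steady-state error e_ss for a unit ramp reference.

The loop has one pole at the origin (type 1). Velocity error constant K_v = lim_{s→0} s·D(s)P(s) = 21.8·2.1/11 = 4.162.
Steady-state error to a unit ramp: e_ss = 1/K_v = 0.24.

0.24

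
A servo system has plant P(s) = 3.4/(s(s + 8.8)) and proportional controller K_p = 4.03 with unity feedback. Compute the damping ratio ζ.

ζ = 1.19

The closed-loop denominator is s(s+8.8) + 4.03·3.4 = s² + 8.8s + 13.7.
Matching s² + 2ζω_n s + ω_n²: ω_n = √13.7 = 3.702 rad/s and 2ζω_n = 8.8, so ζ = 8.8/(2·3.702) = 1.19.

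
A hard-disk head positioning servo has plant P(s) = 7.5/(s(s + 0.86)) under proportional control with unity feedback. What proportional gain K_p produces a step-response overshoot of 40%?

From %OS = 100·exp(−πζ/√(1−ζ²)) = 40%, ζ = −ln(0.4)/√(π²+ln²(0.4)) = 0.28.
Characteristic equation s² + 0.86s + 7.5K_p = 0 gives ζ = 0.86/(2√(7.5K_p)).
Setting ζ = 0.28: √(7.5K_p) = 0.86/(2·0.28) = 1.536, so K_p = 2.358/7.5 = 0.314.

K_p = 0.314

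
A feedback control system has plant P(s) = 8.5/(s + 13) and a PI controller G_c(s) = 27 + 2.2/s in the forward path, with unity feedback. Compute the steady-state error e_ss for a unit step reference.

The open loop G_c(s)P(s) has a pole at the origin (type 1), so the static position error constant is infinite and e_ss = 1/(1+∞) = 0.

0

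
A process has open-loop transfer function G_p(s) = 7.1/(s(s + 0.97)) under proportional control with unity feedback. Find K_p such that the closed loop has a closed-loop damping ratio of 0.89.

K_p = 0.0418

Closed-loop characteristic equation: s² + 0.97s + K_p·7.1 = 0.
So ω_n = √(7.1K_p) and 2ζω_n = 0.97, giving ζ = 0.97/(2√(7.1K_p)).
Setting ζ = 0.89: √(7.1K_p) = 0.97/(2·0.89) = 0.5449, so K_p = 0.297/7.1 = 0.0418.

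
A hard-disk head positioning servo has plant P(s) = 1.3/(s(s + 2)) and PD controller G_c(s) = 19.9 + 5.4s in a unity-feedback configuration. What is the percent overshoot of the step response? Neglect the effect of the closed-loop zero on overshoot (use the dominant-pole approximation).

0.242%

Forward path: (19.9 + 5.4s)·1.3/(s(s+2)). The closed-loop characteristic equation is s² + (2 + 1.3·5.4)s + 1.3·19.9 = 0.
That is s² + 9.02s + 25.87 = 0, so ω_n = 5.086 rad/s and ζ = 9.02/(2·5.086) = 0.8867.
%OS = 100·exp(−πζ/√(1−ζ²)) = 0.242%.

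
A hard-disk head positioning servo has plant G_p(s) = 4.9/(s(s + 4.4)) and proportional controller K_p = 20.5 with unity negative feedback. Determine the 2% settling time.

T_s ≈ 1.82 s

From 1 + K_pG_p(s) = 0: s² + 4.4s + 100.5 = 0 ⇒ ω_n = 10.02, ζ = 0.2195.
2% settling time T_s ≈ 4/(ζω_n) = 4/2.2 = 1.82 s.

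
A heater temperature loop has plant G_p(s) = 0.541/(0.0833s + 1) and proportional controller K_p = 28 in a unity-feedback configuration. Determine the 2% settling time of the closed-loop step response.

T_s ≈ 0.0206 s

Closed loop: T(s) = K_p·G_p/(1+K_p·G_p) = 15.15/(0.0833s + 1 + 15.15), with pole at s = −(1 + 15.15)/0.0833 = −193.9.
τ = 1/193.9 = 0.005159 s, so 2% settling time ≈ 4τ = 0.0206 s.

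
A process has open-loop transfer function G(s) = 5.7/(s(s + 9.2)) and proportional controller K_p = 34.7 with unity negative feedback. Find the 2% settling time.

T_s ≈ 0.87 s

From 1 + K_pG(s) = 0: s² + 9.2s + 197.8 = 0 ⇒ ω_n = 14.06, ζ = 0.3271.
2% settling time T_s ≈ 4/(ζω_n) = 4/4.6 = 0.87 s.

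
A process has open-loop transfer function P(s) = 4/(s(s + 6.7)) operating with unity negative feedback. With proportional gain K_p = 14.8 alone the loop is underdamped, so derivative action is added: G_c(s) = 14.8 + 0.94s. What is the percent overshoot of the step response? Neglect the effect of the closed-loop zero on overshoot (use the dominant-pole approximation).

Forward path: (14.8 + 0.94s)·4/(s(s+6.7)). The closed-loop characteristic equation is s² + (6.7 + 4·0.94)s + 4·14.8 = 0.
That is s² + 10.46s + 59.2 = 0, so ω_n = 7.694 rad/s and ζ = 10.46/(2·7.694) = 0.6797.
%OS = 100·exp(−πζ/√(1−ζ²)) = 5.44%.

5.44%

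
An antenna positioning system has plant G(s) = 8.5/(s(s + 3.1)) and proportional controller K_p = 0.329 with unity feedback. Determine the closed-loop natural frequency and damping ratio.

The closed-loop denominator is s(s+3.1) + 0.329·8.5 = s² + 3.1s + 2.796.
Matching s² + 2ζω_n s + ω_n²: ω_n = √2.796 = 1.672 rad/s and 2ζω_n = 3.1, so ζ = 3.1/(2·1.672) = 0.927.

ω_n = 1.67 rad/s, ζ = 0.927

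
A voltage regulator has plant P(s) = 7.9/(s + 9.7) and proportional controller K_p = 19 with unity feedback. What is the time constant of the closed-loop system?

Closed-loop transfer function: T(s) = K_p·P(s)/(1 + K_p·P(s)) = 150.1/(s + 9.7 + 150.1) = 150.1/(s + 159.8).
Time constant τ = 1/159.8 = 0.00626 s.

τ = 0.00626 s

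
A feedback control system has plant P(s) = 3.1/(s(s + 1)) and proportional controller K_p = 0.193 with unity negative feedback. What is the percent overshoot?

6.98%

Closed-loop characteristic equation: s² + 1s + 0.5983 = 0, so ω_n = 0.7735 rad/s and ζ = 1/(2·0.7735) = 0.6464.
%OS = 100·exp(−πζ/√(1−ζ²)) = 100·exp(−π·0.6464/√0.5821) = 6.98%.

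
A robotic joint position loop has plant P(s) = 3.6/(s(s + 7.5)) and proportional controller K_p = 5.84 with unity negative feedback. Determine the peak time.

T_p = 1.19 s

The closed-loop denominator s² + 7.5s + 21.02 gives ω_n = √21.02 = 4.585 and ζ = 7.5/(2ω_n) = 0.8178.
Damped frequency ω_d = ω_n√(1−ζ²) = 2.638 rad/s, so peak time T_p = π/ω_d = 1.19 s.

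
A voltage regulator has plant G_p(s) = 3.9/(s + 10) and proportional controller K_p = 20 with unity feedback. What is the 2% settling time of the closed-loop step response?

T_s ≈ 0.0455 s

Closed-loop transfer function: T(s) = K_p·G_p(s)/(1 + K_p·G_p(s)) = 78/(s + 10 + 78) = 78/(s + 88).
Time constant τ = 1/88 = 0.01136 s, so the 2% settling time is about 4τ = 0.0455 s.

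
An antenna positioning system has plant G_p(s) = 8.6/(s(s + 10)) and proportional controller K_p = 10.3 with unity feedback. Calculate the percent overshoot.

From 1 + K_pG_p(s) = 0: s² + 10s + 88.58 = 0 ⇒ ω_n = 9.412, ζ = 0.5313.
%OS = 100·exp(−πζ/√(1−ζ²)) = 100·exp(−π·0.5313/√0.7178) = 13.9%.

13.9%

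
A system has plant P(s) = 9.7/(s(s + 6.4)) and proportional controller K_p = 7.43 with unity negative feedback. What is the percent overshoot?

27.8%

The closed-loop denominator s² + 6.4s + 72.07 gives ω_n = √72.07 = 8.489 and ζ = 6.4/(2ω_n) = 0.3769.
%OS = 100·exp(−πζ/√(1−ζ²)) = 100·exp(−π·0.3769/√0.8579) = 27.8%.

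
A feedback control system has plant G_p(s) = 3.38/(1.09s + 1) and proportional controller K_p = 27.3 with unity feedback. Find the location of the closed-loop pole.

s = -85.57

Closed loop: T(s) = K_p·G_p/(1+K_p·G_p) = 92.27/(1.09s + 1 + 92.27), with pole at s = −(1 + 92.27)/1.09 = −85.57.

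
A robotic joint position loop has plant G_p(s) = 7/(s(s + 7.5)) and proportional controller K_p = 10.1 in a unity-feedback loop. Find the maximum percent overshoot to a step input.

20.9%

Closed-loop characteristic equation: s² + 7.5s + 70.7 = 0, so ω_n = 8.408 rad/s and ζ = 7.5/(2·8.408) = 0.446.
%OS = 100·exp(−πζ/√(1−ζ²)) = 100·exp(−π·0.446/√0.8011) = 20.9%.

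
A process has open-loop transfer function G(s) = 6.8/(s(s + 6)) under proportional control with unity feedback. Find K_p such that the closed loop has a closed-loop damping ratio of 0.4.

K_p = 8.27

Closed-loop characteristic equation: s² + 6s + K_p·6.8 = 0.
So ω_n = √(6.8K_p) and 2ζω_n = 6, giving ζ = 6/(2√(6.8K_p)).
Setting ζ = 0.4: √(6.8K_p) = 6/(2·0.4) = 7.5, so K_p = 56.25/6.8 = 8.27.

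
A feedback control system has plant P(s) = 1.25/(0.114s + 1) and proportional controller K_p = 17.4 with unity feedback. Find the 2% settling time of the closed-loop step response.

Closed loop: T(s) = K_p·P/(1+K_p·P) = 21.75/(0.114s + 1 + 21.75), with pole at s = −(1 + 21.75)/0.114 = −199.6.
τ = 1/199.6 = 0.005011 s, so 2% settling time ≈ 4τ = 0.02 s.

T_s ≈ 0.02 s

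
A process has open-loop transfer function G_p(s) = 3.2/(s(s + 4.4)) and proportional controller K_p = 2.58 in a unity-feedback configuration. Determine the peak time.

T_p = 1.7 s

Closed-loop characteristic equation: s² + 4.4s + 8.256 = 0, so ω_n = 2.873 rad/s and ζ = 4.4/(2·2.873) = 0.7657.
Damped frequency ω_d = ω_n√(1−ζ²) = 1.848 rad/s, so peak time T_p = π/ω_d = 1.7 s.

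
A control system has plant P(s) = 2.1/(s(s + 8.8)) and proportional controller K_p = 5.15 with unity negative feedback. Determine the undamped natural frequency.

ω_n = 3.29 rad/s

The closed-loop denominator is s(s+8.8) + 5.15·2.1 = s² + 8.8s + 10.82.
So ω_n² = 10.82 ⇒ ω_n = 3.289 rad/s, and ζ = 8.8/(2ω_n) = 1.34.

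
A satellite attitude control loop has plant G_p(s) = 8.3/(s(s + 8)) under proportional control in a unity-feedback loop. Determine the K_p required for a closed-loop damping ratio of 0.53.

Closed-loop characteristic equation: s² + 8s + K_p·8.3 = 0.
So ω_n = √(8.3K_p) and 2ζω_n = 8, giving ζ = 8/(2√(8.3K_p)).
Setting ζ = 0.53: √(8.3K_p) = 8/(2·0.53) = 7.547, so K_p = 56.96/8.3 = 6.86.

K_p = 6.86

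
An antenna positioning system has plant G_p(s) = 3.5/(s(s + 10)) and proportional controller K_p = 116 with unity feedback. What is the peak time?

The closed-loop denominator s² + 10s + 406 gives ω_n = √406 = 20.15 and ζ = 10/(2ω_n) = 0.2481.
Damped frequency ω_d = ω_n√(1−ζ²) = 19.52 rad/s, so peak time T_p = π/ω_d = 0.161 s.

T_p = 0.161 s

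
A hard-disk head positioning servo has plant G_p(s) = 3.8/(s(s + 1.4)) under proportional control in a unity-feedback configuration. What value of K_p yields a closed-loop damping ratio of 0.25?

Closed-loop characteristic equation: s² + 1.4s + K_p·3.8 = 0.
So ω_n = √(3.8K_p) and 2ζω_n = 1.4, giving ζ = 1.4/(2√(3.8K_p)).
Setting ζ = 0.25: √(3.8K_p) = 1.4/(2·0.25) = 2.8, so K_p = 7.84/3.8 = 2.06.

K_p = 2.06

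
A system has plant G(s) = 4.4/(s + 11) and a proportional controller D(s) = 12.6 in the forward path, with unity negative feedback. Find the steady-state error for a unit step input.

0.166

The loop is type 0. Static position error constant K_pos = D(0)·G(0) = 12.6·0.4 = 5.04.
Steady-state error to a unit step: e_ss = 1/(1+K_pos) = 1/6.04 = 0.166.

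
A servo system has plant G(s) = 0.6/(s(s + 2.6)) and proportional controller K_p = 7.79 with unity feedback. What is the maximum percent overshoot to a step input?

The closed-loop denominator s² + 2.6s + 4.674 gives ω_n = √4.674 = 2.162 and ζ = 2.6/(2ω_n) = 0.6013.
%OS = 100·exp(−πζ/√(1−ζ²)) = 100·exp(−π·0.6013/√0.6384) = 9.4%.

9.4%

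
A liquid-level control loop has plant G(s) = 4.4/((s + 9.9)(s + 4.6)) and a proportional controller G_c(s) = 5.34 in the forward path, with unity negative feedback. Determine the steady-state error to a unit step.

0.66

The loop is type 0. Static position error constant K_pos = G_c(0)·G(0) = 5.34·0.09662 = 0.5159.
Steady-state error to a unit step: e_ss = 1/(1+K_pos) = 1/1.516 = 0.66.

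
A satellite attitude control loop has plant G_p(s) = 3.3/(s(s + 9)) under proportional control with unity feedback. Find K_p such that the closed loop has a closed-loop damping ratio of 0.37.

K_p = 44.8

Closed-loop characteristic equation: s² + 9s + K_p·3.3 = 0.
So ω_n = √(3.3K_p) and 2ζω_n = 9, giving ζ = 9/(2√(3.3K_p)).
Setting ζ = 0.37: √(3.3K_p) = 9/(2·0.37) = 12.16, so K_p = 147.9/3.3 = 44.8.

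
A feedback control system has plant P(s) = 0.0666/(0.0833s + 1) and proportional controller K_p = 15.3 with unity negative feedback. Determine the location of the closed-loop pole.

Closed loop: T(s) = K_p·P/(1+K_p·P) = 1.019/(0.0833s + 1 + 1.019), with pole at s = −(1 + 1.019)/0.0833 = −24.24.

s = -24.24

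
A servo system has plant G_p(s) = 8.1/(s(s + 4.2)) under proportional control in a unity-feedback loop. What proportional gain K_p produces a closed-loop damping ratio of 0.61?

K_p = 1.46

Closed-loop characteristic equation: s² + 4.2s + K_p·8.1 = 0.
So ω_n = √(8.1K_p) and 2ζω_n = 4.2, giving ζ = 4.2/(2√(8.1K_p)).
Setting ζ = 0.61: √(8.1K_p) = 4.2/(2·0.61) = 3.443, so K_p = 11.85/8.1 = 1.46.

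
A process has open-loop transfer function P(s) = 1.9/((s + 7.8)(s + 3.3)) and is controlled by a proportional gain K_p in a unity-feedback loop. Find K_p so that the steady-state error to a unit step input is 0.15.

K_p = 76.8

Steady-state error for a unit step on this type-0 loop is 1/(1 + K_p·P(0)).
P(0) = 0.07382. Require 1/(1 + K_p·0.07382) = 0.15, so 1 + 0.07382·K_p = 6.667.
K_p = (6.667 − 1)/0.07382 = 76.8.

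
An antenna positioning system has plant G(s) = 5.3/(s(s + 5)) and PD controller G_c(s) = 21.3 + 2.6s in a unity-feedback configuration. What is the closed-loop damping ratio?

ζ = 0.884

Forward path: (21.3 + 2.6s)·5.3/(s(s+5)). The closed-loop characteristic equation is s² + (5 + 5.3·2.6)s + 5.3·21.3 = 0.
That is s² + 18.78s + 112.9 = 0, so ω_n = 10.62 rad/s and ζ = 18.78/(2·10.62) = 0.8838.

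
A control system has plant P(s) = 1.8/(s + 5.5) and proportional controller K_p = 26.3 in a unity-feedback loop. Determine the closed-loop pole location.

s = -52.84

Closed-loop transfer function: T(s) = K_p·P(s)/(1 + K_p·P(s)) = 47.34/(s + 5.5 + 47.34) = 47.34/(s + 52.84).
The closed-loop pole is at s = −52.84.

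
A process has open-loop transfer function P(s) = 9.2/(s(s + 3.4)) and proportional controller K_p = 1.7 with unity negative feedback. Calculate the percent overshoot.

22.4%

The closed-loop denominator s² + 3.4s + 15.64 gives ω_n = √15.64 = 3.955 and ζ = 3.4/(2ω_n) = 0.4299.
%OS = 100·exp(−πζ/√(1−ζ²)) = 100·exp(−π·0.4299/√0.8152) = 22.4%.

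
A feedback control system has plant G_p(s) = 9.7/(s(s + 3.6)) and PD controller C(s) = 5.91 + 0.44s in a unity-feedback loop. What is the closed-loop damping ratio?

ζ = 0.52

Forward path: (5.91 + 0.44s)·9.7/(s(s+3.6)). The closed-loop characteristic equation is s² + (3.6 + 9.7·0.44)s + 9.7·5.91 = 0.
That is s² + 7.868s + 57.33 = 0, so ω_n = 7.571 rad/s and ζ = 7.868/(2·7.571) = 0.5196.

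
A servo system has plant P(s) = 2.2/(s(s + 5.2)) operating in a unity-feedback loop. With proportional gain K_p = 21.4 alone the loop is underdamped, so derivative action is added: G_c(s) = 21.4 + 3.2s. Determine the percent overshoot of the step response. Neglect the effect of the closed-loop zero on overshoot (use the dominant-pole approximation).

0.204%

Forward path: (21.4 + 3.2s)·2.2/(s(s+5.2)). The closed-loop characteristic equation is s² + (5.2 + 2.2·3.2)s + 2.2·21.4 = 0.
That is s² + 12.24s + 47.08 = 0, so ω_n = 6.861 rad/s and ζ = 12.24/(2·6.861) = 0.8919.
%OS = 100·exp(−πζ/√(1−ζ²)) = 0.204%.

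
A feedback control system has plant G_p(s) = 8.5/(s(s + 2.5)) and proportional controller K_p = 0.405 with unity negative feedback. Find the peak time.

Closed-loop characteristic equation: s² + 2.5s + 3.443 = 0, so ω_n = 1.855 rad/s and ζ = 2.5/(2·1.855) = 0.6737.
Damped frequency ω_d = ω_n√(1−ζ²) = 1.371 rad/s, so peak time T_p = π/ω_d = 2.29 s.

T_p = 2.29 s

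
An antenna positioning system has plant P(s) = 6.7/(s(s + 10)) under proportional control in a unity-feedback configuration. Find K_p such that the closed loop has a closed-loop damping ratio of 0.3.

K_p = 41.5

Closed-loop characteristic equation: s² + 10s + K_p·6.7 = 0.
So ω_n = √(6.7K_p) and 2ζω_n = 10, giving ζ = 10/(2√(6.7K_p)).
Setting ζ = 0.3: √(6.7K_p) = 10/(2·0.3) = 16.67, so K_p = 277.8/6.7 = 41.5.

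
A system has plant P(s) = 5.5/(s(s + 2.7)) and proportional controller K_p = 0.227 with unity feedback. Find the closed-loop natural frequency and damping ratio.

ω_n = 1.12 rad/s, ζ = 1.21

With unity feedback the closed-loop characteristic equation is s² + 2.7s + 0.227·5.5 = s² + 2.7s + 1.248 = 0.
Matching s² + 2ζω_n s + ω_n²: ω_n = √1.248 = 1.117 rad/s and 2ζω_n = 2.7, so ζ = 2.7/(2·1.117) = 1.21.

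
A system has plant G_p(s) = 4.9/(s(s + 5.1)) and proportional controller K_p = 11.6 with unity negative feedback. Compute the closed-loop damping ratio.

The closed-loop denominator is s(s+5.1) + 11.6·4.9 = s² + 5.1s + 56.84.
Matching s² + 2ζω_n s + ω_n²: ω_n = √56.84 = 7.539 rad/s and 2ζω_n = 5.1, so ζ = 5.1/(2·7.539) = 0.338.

ζ = 0.338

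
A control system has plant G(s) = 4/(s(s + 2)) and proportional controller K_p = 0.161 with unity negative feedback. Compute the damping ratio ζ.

ζ = 1.25

The closed-loop denominator is s(s+2) + 0.161·4 = s² + 2s + 0.644.
Matching s² + 2ζω_n s + ω_n²: ω_n = √0.644 = 0.8025 rad/s and 2ζω_n = 2, so ζ = 2/(2·0.8025) = 1.25.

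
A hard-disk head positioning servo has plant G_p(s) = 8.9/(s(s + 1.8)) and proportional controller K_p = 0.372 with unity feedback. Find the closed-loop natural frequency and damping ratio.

ω_n = 1.82 rad/s, ζ = 0.495

1 + K_p·G_p(s) = 0 gives s² + 1.8s + 3.311 = 0.
So ω_n² = 3.311 ⇒ ω_n = 1.82 rad/s, and ζ = 1.8/(2ω_n) = 0.495.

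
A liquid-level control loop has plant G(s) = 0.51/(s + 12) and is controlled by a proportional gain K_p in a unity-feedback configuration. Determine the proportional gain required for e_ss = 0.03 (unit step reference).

K_p = 761

The loop is type 0, so e_ss(step) = 1/(1 + K_pos) with K_pos = K_p·G(0).
G(0) = 0.0425. Require 1/(1 + K_p·0.0425) = 0.03, so 1 + 0.0425·K_p = 33.33.
K_p = (33.33 − 1)/0.0425 = 761.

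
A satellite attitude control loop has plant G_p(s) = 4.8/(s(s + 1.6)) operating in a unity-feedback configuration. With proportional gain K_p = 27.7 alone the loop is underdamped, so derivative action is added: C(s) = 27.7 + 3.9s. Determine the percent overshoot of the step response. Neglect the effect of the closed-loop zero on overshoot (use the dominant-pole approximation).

Forward path: (27.7 + 3.9s)·4.8/(s(s+1.6)). The closed-loop characteristic equation is s² + (1.6 + 4.8·3.9)s + 4.8·27.7 = 0.
That is s² + 20.32s + 133 = 0, so ω_n = 11.53 rad/s and ζ = 20.32/(2·11.53) = 0.8811.
%OS = 100·exp(−πζ/√(1−ζ²)) = 0.287%.

0.287%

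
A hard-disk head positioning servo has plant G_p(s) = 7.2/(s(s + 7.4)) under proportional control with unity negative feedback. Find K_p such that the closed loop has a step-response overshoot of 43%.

From %OS = 100·exp(−πζ/√(1−ζ²)) = 43%, ζ = −ln(0.43)/√(π²+ln²(0.43)) = 0.2594.
Characteristic equation s² + 7.4s + 7.2K_p = 0 gives ζ = 7.4/(2√(7.2K_p)).
Setting ζ = 0.2594: √(7.2K_p) = 7.4/(2·0.2594) = 14.26, so K_p = 203.4/7.2 = 28.2.

K_p = 28.2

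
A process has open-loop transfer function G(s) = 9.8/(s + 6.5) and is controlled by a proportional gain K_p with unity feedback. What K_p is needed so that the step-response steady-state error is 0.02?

For a type-0 loop with proportional control, e_ss = 1/(1 + K_p·G(0)).
G(0) = 1.508. Require 1/(1 + K_p·1.508) = 0.02, so 1 + 1.508·K_p = 50.
K_p = (50 − 1)/1.508 = 32.5.

K_p = 32.5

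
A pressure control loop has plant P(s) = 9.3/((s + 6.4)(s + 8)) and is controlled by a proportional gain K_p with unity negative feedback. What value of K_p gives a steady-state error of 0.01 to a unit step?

Steady-state error for a unit step on this type-0 loop is 1/(1 + K_p·P(0)).
P(0) = 0.1816. Require 1/(1 + K_p·0.1816) = 0.01, so 1 + 0.1816·K_p = 100.
K_p = (100 − 1)/0.1816 = 545.

K_p = 545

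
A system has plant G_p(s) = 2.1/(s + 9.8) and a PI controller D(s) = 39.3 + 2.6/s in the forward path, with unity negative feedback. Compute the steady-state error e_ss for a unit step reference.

The open loop D(s)G_p(s) has a pole at the origin (type 1), so the static position error constant is infinite and e_ss = 1/(1+∞) = 0.

0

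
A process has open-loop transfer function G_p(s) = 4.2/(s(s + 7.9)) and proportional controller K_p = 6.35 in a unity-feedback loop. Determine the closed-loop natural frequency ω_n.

ω_n = 5.16 rad/s

With unity feedback the closed-loop characteristic equation is s² + 7.9s + 6.35·4.2 = s² + 7.9s + 26.67 = 0.
So ω_n² = 26.67 ⇒ ω_n = 5.164 rad/s, and ζ = 7.9/(2ω_n) = 0.765.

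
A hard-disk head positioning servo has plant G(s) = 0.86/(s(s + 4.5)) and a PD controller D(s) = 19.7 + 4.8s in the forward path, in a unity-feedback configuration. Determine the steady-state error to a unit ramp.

0.266

The loop has one pole at the origin (type 1). Velocity error constant K_v = lim_{s→0} s·D(s)G(s) = 19.7·0.86/4.5 = 3.765.
Steady-state error to a unit ramp: e_ss = 1/K_v = 0.266.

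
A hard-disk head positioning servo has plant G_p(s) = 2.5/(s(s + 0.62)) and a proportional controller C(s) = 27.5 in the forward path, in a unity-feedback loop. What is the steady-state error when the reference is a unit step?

0

The open loop C(s)G_p(s) has a pole at the origin (type 1), so the static position error constant is infinite and e_ss = 1/(1+∞) = 0.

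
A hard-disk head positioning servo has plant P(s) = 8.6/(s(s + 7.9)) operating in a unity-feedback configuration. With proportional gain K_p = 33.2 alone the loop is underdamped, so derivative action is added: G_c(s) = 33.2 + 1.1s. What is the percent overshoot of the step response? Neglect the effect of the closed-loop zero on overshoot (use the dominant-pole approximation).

15.2%

Forward path: (33.2 + 1.1s)·8.6/(s(s+7.9)). The closed-loop characteristic equation is s² + (7.9 + 8.6·1.1)s + 8.6·33.2 = 0.
That is s² + 17.36s + 285.5 = 0, so ω_n = 16.9 rad/s and ζ = 17.36/(2·16.9) = 0.5137.
%OS = 100·exp(−πζ/√(1−ζ²)) = 15.2%.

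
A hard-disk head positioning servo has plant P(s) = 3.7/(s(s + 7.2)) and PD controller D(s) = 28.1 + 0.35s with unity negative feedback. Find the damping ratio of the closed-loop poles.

Forward path: (28.1 + 0.35s)·3.7/(s(s+7.2)). The closed-loop characteristic equation is s² + (7.2 + 3.7·0.35)s + 3.7·28.1 = 0.
That is s² + 8.495s + 104 = 0, so ω_n = 10.2 rad/s and ζ = 8.495/(2·10.2) = 0.4166.

ζ = 0.417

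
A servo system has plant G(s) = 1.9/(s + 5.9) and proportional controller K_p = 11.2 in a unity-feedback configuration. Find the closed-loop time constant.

Closed-loop transfer function: T(s) = K_p·G(s)/(1 + K_p·G(s)) = 21.28/(s + 5.9 + 21.28) = 21.28/(s + 27.18).
Time constant τ = 1/27.18 = 0.0368 s.

τ = 0.0368 s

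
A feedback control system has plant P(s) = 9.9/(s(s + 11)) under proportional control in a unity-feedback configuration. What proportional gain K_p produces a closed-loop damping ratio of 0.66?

K_p = 7.01

Closed-loop characteristic equation: s² + 11s + K_p·9.9 = 0.
So ω_n = √(9.9K_p) and 2ζω_n = 11, giving ζ = 11/(2√(9.9K_p)).
Setting ζ = 0.66: √(9.9K_p) = 11/(2·0.66) = 8.333, so K_p = 69.44/9.9 = 7.01.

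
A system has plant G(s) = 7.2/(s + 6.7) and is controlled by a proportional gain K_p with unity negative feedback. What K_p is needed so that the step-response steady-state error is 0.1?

K_p = 8.38

For a type-0 loop with proportional control, e_ss = 1/(1 + K_p·G(0)).
G(0) = 1.075. Require 1/(1 + K_p·1.075) = 0.1, so 1 + 1.075·K_p = 10.
K_p = (10 − 1)/1.075 = 8.38.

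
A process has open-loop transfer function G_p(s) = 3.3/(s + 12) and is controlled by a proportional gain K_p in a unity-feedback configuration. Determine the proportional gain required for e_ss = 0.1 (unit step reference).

For a type-0 loop with proportional control, e_ss = 1/(1 + K_p·G_p(0)).
G_p(0) = 0.275. Require 1/(1 + K_p·0.275) = 0.1, so 1 + 0.275·K_p = 10.
K_p = (10 − 1)/0.275 = 32.7.

K_p = 32.7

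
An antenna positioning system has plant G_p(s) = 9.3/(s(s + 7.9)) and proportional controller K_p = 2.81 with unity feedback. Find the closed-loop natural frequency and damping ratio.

With unity feedback the closed-loop characteristic equation is s² + 7.9s + 2.81·9.3 = s² + 7.9s + 26.13 = 0.
So ω_n² = 26.13 ⇒ ω_n = 5.112 rad/s, and ζ = 7.9/(2ω_n) = 0.773.

ω_n = 5.11 rad/s, ζ = 0.773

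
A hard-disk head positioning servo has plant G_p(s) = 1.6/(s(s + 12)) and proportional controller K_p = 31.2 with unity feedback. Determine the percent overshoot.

0.64%

From 1 + K_pG_p(s) = 0: s² + 12s + 49.92 = 0 ⇒ ω_n = 7.065, ζ = 0.8492.
%OS = 100·exp(−πζ/√(1−ζ²)) = 100·exp(−π·0.8492/√0.2788) = 0.64%.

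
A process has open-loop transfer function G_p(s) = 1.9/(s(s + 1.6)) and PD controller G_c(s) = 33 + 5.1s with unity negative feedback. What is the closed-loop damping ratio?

ζ = 0.713

Forward path: (33 + 5.1s)·1.9/(s(s+1.6)). The closed-loop characteristic equation is s² + (1.6 + 1.9·5.1)s + 1.9·33 = 0.
That is s² + 11.29s + 62.7 = 0, so ω_n = 7.918 rad/s and ζ = 11.29/(2·7.918) = 0.7129.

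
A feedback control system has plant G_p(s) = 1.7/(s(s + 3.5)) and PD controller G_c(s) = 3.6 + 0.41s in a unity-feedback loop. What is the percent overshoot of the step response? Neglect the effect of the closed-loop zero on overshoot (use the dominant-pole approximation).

0.652%

Forward path: (3.6 + 0.41s)·1.7/(s(s+3.5)). The closed-loop characteristic equation is s² + (3.5 + 1.7·0.41)s + 1.7·3.6 = 0.
That is s² + 4.197s + 6.12 = 0, so ω_n = 2.474 rad/s and ζ = 4.197/(2·2.474) = 0.8483.
%OS = 100·exp(−πζ/√(1−ζ²)) = 0.652%.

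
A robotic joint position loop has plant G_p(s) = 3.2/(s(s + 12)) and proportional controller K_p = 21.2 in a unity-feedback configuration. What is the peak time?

The closed-loop denominator s² + 12s + 67.84 gives ω_n = √67.84 = 8.237 and ζ = 12/(2ω_n) = 0.7285.
Damped frequency ω_d = ω_n√(1−ζ²) = 5.643 rad/s, so peak time T_p = π/ω_d = 0.557 s.

T_p = 0.557 s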